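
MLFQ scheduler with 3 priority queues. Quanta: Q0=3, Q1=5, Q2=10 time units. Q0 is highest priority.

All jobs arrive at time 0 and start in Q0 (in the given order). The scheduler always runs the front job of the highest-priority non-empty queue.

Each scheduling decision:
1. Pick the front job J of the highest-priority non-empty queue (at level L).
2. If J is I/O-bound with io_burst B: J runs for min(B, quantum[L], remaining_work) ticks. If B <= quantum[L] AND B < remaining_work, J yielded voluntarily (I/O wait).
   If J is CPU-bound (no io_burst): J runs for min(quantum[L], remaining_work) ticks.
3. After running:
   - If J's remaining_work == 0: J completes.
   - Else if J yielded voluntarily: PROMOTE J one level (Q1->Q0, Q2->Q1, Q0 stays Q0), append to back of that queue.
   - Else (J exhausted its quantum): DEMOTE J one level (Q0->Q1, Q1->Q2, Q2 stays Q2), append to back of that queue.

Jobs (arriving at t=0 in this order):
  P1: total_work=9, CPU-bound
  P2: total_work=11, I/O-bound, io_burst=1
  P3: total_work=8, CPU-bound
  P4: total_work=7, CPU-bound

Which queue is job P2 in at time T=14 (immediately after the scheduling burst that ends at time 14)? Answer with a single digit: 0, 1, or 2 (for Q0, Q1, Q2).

Answer: 0

Derivation:
t=0-3: P1@Q0 runs 3, rem=6, quantum used, demote→Q1. Q0=[P2,P3,P4] Q1=[P1] Q2=[]
t=3-4: P2@Q0 runs 1, rem=10, I/O yield, promote→Q0. Q0=[P3,P4,P2] Q1=[P1] Q2=[]
t=4-7: P3@Q0 runs 3, rem=5, quantum used, demote→Q1. Q0=[P4,P2] Q1=[P1,P3] Q2=[]
t=7-10: P4@Q0 runs 3, rem=4, quantum used, demote→Q1. Q0=[P2] Q1=[P1,P3,P4] Q2=[]
t=10-11: P2@Q0 runs 1, rem=9, I/O yield, promote→Q0. Q0=[P2] Q1=[P1,P3,P4] Q2=[]
t=11-12: P2@Q0 runs 1, rem=8, I/O yield, promote→Q0. Q0=[P2] Q1=[P1,P3,P4] Q2=[]
t=12-13: P2@Q0 runs 1, rem=7, I/O yield, promote→Q0. Q0=[P2] Q1=[P1,P3,P4] Q2=[]
t=13-14: P2@Q0 runs 1, rem=6, I/O yield, promote→Q0. Q0=[P2] Q1=[P1,P3,P4] Q2=[]
t=14-15: P2@Q0 runs 1, rem=5, I/O yield, promote→Q0. Q0=[P2] Q1=[P1,P3,P4] Q2=[]
t=15-16: P2@Q0 runs 1, rem=4, I/O yield, promote→Q0. Q0=[P2] Q1=[P1,P3,P4] Q2=[]
t=16-17: P2@Q0 runs 1, rem=3, I/O yield, promote→Q0. Q0=[P2] Q1=[P1,P3,P4] Q2=[]
t=17-18: P2@Q0 runs 1, rem=2, I/O yield, promote→Q0. Q0=[P2] Q1=[P1,P3,P4] Q2=[]
t=18-19: P2@Q0 runs 1, rem=1, I/O yield, promote→Q0. Q0=[P2] Q1=[P1,P3,P4] Q2=[]
t=19-20: P2@Q0 runs 1, rem=0, completes. Q0=[] Q1=[P1,P3,P4] Q2=[]
t=20-25: P1@Q1 runs 5, rem=1, quantum used, demote→Q2. Q0=[] Q1=[P3,P4] Q2=[P1]
t=25-30: P3@Q1 runs 5, rem=0, completes. Q0=[] Q1=[P4] Q2=[P1]
t=30-34: P4@Q1 runs 4, rem=0, completes. Q0=[] Q1=[] Q2=[P1]
t=34-35: P1@Q2 runs 1, rem=0, completes. Q0=[] Q1=[] Q2=[]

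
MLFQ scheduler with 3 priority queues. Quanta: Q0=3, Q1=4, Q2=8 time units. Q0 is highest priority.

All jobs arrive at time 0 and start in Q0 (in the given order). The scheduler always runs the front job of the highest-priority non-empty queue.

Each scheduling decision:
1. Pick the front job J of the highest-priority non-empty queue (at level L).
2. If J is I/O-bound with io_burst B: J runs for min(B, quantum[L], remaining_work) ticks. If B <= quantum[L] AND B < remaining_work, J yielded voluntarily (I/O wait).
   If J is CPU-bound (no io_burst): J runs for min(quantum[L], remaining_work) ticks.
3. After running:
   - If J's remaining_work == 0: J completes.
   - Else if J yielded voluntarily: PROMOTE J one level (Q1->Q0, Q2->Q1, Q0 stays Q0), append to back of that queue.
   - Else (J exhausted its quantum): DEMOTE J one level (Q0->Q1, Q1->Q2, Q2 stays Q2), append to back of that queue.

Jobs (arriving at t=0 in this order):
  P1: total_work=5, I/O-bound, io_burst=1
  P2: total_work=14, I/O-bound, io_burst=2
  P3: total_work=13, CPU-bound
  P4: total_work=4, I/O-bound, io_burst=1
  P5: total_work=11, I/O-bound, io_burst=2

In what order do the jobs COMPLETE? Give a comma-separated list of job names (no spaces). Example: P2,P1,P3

t=0-1: P1@Q0 runs 1, rem=4, I/O yield, promote→Q0. Q0=[P2,P3,P4,P5,P1] Q1=[] Q2=[]
t=1-3: P2@Q0 runs 2, rem=12, I/O yield, promote→Q0. Q0=[P3,P4,P5,P1,P2] Q1=[] Q2=[]
t=3-6: P3@Q0 runs 3, rem=10, quantum used, demote→Q1. Q0=[P4,P5,P1,P2] Q1=[P3] Q2=[]
t=6-7: P4@Q0 runs 1, rem=3, I/O yield, promote→Q0. Q0=[P5,P1,P2,P4] Q1=[P3] Q2=[]
t=7-9: P5@Q0 runs 2, rem=9, I/O yield, promote→Q0. Q0=[P1,P2,P4,P5] Q1=[P3] Q2=[]
t=9-10: P1@Q0 runs 1, rem=3, I/O yield, promote→Q0. Q0=[P2,P4,P5,P1] Q1=[P3] Q2=[]
t=10-12: P2@Q0 runs 2, rem=10, I/O yield, promote→Q0. Q0=[P4,P5,P1,P2] Q1=[P3] Q2=[]
t=12-13: P4@Q0 runs 1, rem=2, I/O yield, promote→Q0. Q0=[P5,P1,P2,P4] Q1=[P3] Q2=[]
t=13-15: P5@Q0 runs 2, rem=7, I/O yield, promote→Q0. Q0=[P1,P2,P4,P5] Q1=[P3] Q2=[]
t=15-16: P1@Q0 runs 1, rem=2, I/O yield, promote→Q0. Q0=[P2,P4,P5,P1] Q1=[P3] Q2=[]
t=16-18: P2@Q0 runs 2, rem=8, I/O yield, promote→Q0. Q0=[P4,P5,P1,P2] Q1=[P3] Q2=[]
t=18-19: P4@Q0 runs 1, rem=1, I/O yield, promote→Q0. Q0=[P5,P1,P2,P4] Q1=[P3] Q2=[]
t=19-21: P5@Q0 runs 2, rem=5, I/O yield, promote→Q0. Q0=[P1,P2,P4,P5] Q1=[P3] Q2=[]
t=21-22: P1@Q0 runs 1, rem=1, I/O yield, promote→Q0. Q0=[P2,P4,P5,P1] Q1=[P3] Q2=[]
t=22-24: P2@Q0 runs 2, rem=6, I/O yield, promote→Q0. Q0=[P4,P5,P1,P2] Q1=[P3] Q2=[]
t=24-25: P4@Q0 runs 1, rem=0, completes. Q0=[P5,P1,P2] Q1=[P3] Q2=[]
t=25-27: P5@Q0 runs 2, rem=3, I/O yield, promote→Q0. Q0=[P1,P2,P5] Q1=[P3] Q2=[]
t=27-28: P1@Q0 runs 1, rem=0, completes. Q0=[P2,P5] Q1=[P3] Q2=[]
t=28-30: P2@Q0 runs 2, rem=4, I/O yield, promote→Q0. Q0=[P5,P2] Q1=[P3] Q2=[]
t=30-32: P5@Q0 runs 2, rem=1, I/O yield, promote→Q0. Q0=[P2,P5] Q1=[P3] Q2=[]
t=32-34: P2@Q0 runs 2, rem=2, I/O yield, promote→Q0. Q0=[P5,P2] Q1=[P3] Q2=[]
t=34-35: P5@Q0 runs 1, rem=0, completes. Q0=[P2] Q1=[P3] Q2=[]
t=35-37: P2@Q0 runs 2, rem=0, completes. Q0=[] Q1=[P3] Q2=[]
t=37-41: P3@Q1 runs 4, rem=6, quantum used, demote→Q2. Q0=[] Q1=[] Q2=[P3]
t=41-47: P3@Q2 runs 6, rem=0, completes. Q0=[] Q1=[] Q2=[]

Answer: P4,P1,P5,P2,P3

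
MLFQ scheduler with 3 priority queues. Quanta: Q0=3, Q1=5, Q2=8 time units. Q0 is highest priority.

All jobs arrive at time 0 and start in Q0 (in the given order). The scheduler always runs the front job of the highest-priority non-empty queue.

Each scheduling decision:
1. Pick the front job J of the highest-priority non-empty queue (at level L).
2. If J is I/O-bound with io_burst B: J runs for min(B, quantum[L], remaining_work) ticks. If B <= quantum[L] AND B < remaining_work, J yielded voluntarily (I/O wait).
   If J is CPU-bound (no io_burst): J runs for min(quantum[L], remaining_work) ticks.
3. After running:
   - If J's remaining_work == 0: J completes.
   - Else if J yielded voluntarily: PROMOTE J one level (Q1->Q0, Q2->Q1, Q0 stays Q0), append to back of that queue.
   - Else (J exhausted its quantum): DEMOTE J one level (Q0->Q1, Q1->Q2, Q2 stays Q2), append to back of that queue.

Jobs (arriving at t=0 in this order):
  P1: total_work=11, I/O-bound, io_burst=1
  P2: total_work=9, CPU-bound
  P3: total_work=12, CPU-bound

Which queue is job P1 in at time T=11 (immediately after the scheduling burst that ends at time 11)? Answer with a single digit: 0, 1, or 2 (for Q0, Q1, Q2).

t=0-1: P1@Q0 runs 1, rem=10, I/O yield, promote→Q0. Q0=[P2,P3,P1] Q1=[] Q2=[]
t=1-4: P2@Q0 runs 3, rem=6, quantum used, demote→Q1. Q0=[P3,P1] Q1=[P2] Q2=[]
t=4-7: P3@Q0 runs 3, rem=9, quantum used, demote→Q1. Q0=[P1] Q1=[P2,P3] Q2=[]
t=7-8: P1@Q0 runs 1, rem=9, I/O yield, promote→Q0. Q0=[P1] Q1=[P2,P3] Q2=[]
t=8-9: P1@Q0 runs 1, rem=8, I/O yield, promote→Q0. Q0=[P1] Q1=[P2,P3] Q2=[]
t=9-10: P1@Q0 runs 1, rem=7, I/O yield, promote→Q0. Q0=[P1] Q1=[P2,P3] Q2=[]
t=10-11: P1@Q0 runs 1, rem=6, I/O yield, promote→Q0. Q0=[P1] Q1=[P2,P3] Q2=[]
t=11-12: P1@Q0 runs 1, rem=5, I/O yield, promote→Q0. Q0=[P1] Q1=[P2,P3] Q2=[]
t=12-13: P1@Q0 runs 1, rem=4, I/O yield, promote→Q0. Q0=[P1] Q1=[P2,P3] Q2=[]
t=13-14: P1@Q0 runs 1, rem=3, I/O yield, promote→Q0. Q0=[P1] Q1=[P2,P3] Q2=[]
t=14-15: P1@Q0 runs 1, rem=2, I/O yield, promote→Q0. Q0=[P1] Q1=[P2,P3] Q2=[]
t=15-16: P1@Q0 runs 1, rem=1, I/O yield, promote→Q0. Q0=[P1] Q1=[P2,P3] Q2=[]
t=16-17: P1@Q0 runs 1, rem=0, completes. Q0=[] Q1=[P2,P3] Q2=[]
t=17-22: P2@Q1 runs 5, rem=1, quantum used, demote→Q2. Q0=[] Q1=[P3] Q2=[P2]
t=22-27: P3@Q1 runs 5, rem=4, quantum used, demote→Q2. Q0=[] Q1=[] Q2=[P2,P3]
t=27-28: P2@Q2 runs 1, rem=0, completes. Q0=[] Q1=[] Q2=[P3]
t=28-32: P3@Q2 runs 4, rem=0, completes. Q0=[] Q1=[] Q2=[]

Answer: 0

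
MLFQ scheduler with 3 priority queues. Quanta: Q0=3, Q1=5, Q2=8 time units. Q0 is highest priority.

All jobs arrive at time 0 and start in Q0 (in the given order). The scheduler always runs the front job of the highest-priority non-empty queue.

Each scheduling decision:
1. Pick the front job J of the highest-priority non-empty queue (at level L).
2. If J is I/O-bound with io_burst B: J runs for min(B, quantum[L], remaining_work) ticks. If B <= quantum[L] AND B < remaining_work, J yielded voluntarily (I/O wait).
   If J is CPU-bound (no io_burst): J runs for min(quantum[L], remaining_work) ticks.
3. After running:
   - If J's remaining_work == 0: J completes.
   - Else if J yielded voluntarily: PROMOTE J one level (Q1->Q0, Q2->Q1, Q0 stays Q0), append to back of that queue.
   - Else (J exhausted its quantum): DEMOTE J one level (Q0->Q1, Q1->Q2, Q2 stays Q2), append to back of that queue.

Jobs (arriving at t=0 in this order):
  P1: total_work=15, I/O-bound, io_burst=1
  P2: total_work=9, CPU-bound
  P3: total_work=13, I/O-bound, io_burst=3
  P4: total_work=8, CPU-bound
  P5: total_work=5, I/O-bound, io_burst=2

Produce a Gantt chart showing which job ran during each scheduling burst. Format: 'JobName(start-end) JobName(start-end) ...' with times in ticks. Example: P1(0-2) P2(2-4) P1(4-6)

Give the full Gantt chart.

Answer: P1(0-1) P2(1-4) P3(4-7) P4(7-10) P5(10-12) P1(12-13) P3(13-16) P5(16-18) P1(18-19) P3(19-22) P5(22-23) P1(23-24) P3(24-27) P1(27-28) P3(28-29) P1(29-30) P1(30-31) P1(31-32) P1(32-33) P1(33-34) P1(34-35) P1(35-36) P1(36-37) P1(37-38) P1(38-39) P2(39-44) P4(44-49) P2(49-50)

Derivation:
t=0-1: P1@Q0 runs 1, rem=14, I/O yield, promote→Q0. Q0=[P2,P3,P4,P5,P1] Q1=[] Q2=[]
t=1-4: P2@Q0 runs 3, rem=6, quantum used, demote→Q1. Q0=[P3,P4,P5,P1] Q1=[P2] Q2=[]
t=4-7: P3@Q0 runs 3, rem=10, I/O yield, promote→Q0. Q0=[P4,P5,P1,P3] Q1=[P2] Q2=[]
t=7-10: P4@Q0 runs 3, rem=5, quantum used, demote→Q1. Q0=[P5,P1,P3] Q1=[P2,P4] Q2=[]
t=10-12: P5@Q0 runs 2, rem=3, I/O yield, promote→Q0. Q0=[P1,P3,P5] Q1=[P2,P4] Q2=[]
t=12-13: P1@Q0 runs 1, rem=13, I/O yield, promote→Q0. Q0=[P3,P5,P1] Q1=[P2,P4] Q2=[]
t=13-16: P3@Q0 runs 3, rem=7, I/O yield, promote→Q0. Q0=[P5,P1,P3] Q1=[P2,P4] Q2=[]
t=16-18: P5@Q0 runs 2, rem=1, I/O yield, promote→Q0. Q0=[P1,P3,P5] Q1=[P2,P4] Q2=[]
t=18-19: P1@Q0 runs 1, rem=12, I/O yield, promote→Q0. Q0=[P3,P5,P1] Q1=[P2,P4] Q2=[]
t=19-22: P3@Q0 runs 3, rem=4, I/O yield, promote→Q0. Q0=[P5,P1,P3] Q1=[P2,P4] Q2=[]
t=22-23: P5@Q0 runs 1, rem=0, completes. Q0=[P1,P3] Q1=[P2,P4] Q2=[]
t=23-24: P1@Q0 runs 1, rem=11, I/O yield, promote→Q0. Q0=[P3,P1] Q1=[P2,P4] Q2=[]
t=24-27: P3@Q0 runs 3, rem=1, I/O yield, promote→Q0. Q0=[P1,P3] Q1=[P2,P4] Q2=[]
t=27-28: P1@Q0 runs 1, rem=10, I/O yield, promote→Q0. Q0=[P3,P1] Q1=[P2,P4] Q2=[]
t=28-29: P3@Q0 runs 1, rem=0, completes. Q0=[P1] Q1=[P2,P4] Q2=[]
t=29-30: P1@Q0 runs 1, rem=9, I/O yield, promote→Q0. Q0=[P1] Q1=[P2,P4] Q2=[]
t=30-31: P1@Q0 runs 1, rem=8, I/O yield, promote→Q0. Q0=[P1] Q1=[P2,P4] Q2=[]
t=31-32: P1@Q0 runs 1, rem=7, I/O yield, promote→Q0. Q0=[P1] Q1=[P2,P4] Q2=[]
t=32-33: P1@Q0 runs 1, rem=6, I/O yield, promote→Q0. Q0=[P1] Q1=[P2,P4] Q2=[]
t=33-34: P1@Q0 runs 1, rem=5, I/O yield, promote→Q0. Q0=[P1] Q1=[P2,P4] Q2=[]
t=34-35: P1@Q0 runs 1, rem=4, I/O yield, promote→Q0. Q0=[P1] Q1=[P2,P4] Q2=[]
t=35-36: P1@Q0 runs 1, rem=3, I/O yield, promote→Q0. Q0=[P1] Q1=[P2,P4] Q2=[]
t=36-37: P1@Q0 runs 1, rem=2, I/O yield, promote→Q0. Q0=[P1] Q1=[P2,P4] Q2=[]
t=37-38: P1@Q0 runs 1, rem=1, I/O yield, promote→Q0. Q0=[P1] Q1=[P2,P4] Q2=[]
t=38-39: P1@Q0 runs 1, rem=0, completes. Q0=[] Q1=[P2,P4] Q2=[]
t=39-44: P2@Q1 runs 5, rem=1, quantum used, demote→Q2. Q0=[] Q1=[P4] Q2=[P2]
t=44-49: P4@Q1 runs 5, rem=0, completes. Q0=[] Q1=[] Q2=[P2]
t=49-50: P2@Q2 runs 1, rem=0, completes. Q0=[] Q1=[] Q2=[]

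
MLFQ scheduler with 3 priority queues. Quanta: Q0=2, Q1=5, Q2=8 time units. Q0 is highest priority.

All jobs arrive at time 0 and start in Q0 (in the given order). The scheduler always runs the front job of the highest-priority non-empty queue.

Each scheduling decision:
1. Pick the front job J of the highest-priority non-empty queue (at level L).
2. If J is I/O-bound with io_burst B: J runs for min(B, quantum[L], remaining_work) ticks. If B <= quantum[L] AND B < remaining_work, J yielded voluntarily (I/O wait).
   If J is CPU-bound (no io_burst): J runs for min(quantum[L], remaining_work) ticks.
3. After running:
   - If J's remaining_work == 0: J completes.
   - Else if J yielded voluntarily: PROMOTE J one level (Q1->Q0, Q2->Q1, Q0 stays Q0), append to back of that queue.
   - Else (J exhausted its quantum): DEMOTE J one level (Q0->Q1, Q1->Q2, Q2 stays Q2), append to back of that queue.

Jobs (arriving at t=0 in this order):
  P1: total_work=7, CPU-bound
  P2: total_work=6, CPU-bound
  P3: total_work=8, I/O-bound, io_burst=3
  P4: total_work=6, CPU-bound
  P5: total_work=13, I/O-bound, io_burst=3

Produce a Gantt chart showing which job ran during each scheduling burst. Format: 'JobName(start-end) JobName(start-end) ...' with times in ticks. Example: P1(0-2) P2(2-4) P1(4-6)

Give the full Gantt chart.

Answer: P1(0-2) P2(2-4) P3(4-6) P4(6-8) P5(8-10) P1(10-15) P2(15-19) P3(19-22) P3(22-24) P4(24-28) P5(28-31) P5(31-33) P3(33-34) P5(34-37) P5(37-39) P5(39-40)

Derivation:
t=0-2: P1@Q0 runs 2, rem=5, quantum used, demote→Q1. Q0=[P2,P3,P4,P5] Q1=[P1] Q2=[]
t=2-4: P2@Q0 runs 2, rem=4, quantum used, demote→Q1. Q0=[P3,P4,P5] Q1=[P1,P2] Q2=[]
t=4-6: P3@Q0 runs 2, rem=6, quantum used, demote→Q1. Q0=[P4,P5] Q1=[P1,P2,P3] Q2=[]
t=6-8: P4@Q0 runs 2, rem=4, quantum used, demote→Q1. Q0=[P5] Q1=[P1,P2,P3,P4] Q2=[]
t=8-10: P5@Q0 runs 2, rem=11, quantum used, demote→Q1. Q0=[] Q1=[P1,P2,P3,P4,P5] Q2=[]
t=10-15: P1@Q1 runs 5, rem=0, completes. Q0=[] Q1=[P2,P3,P4,P5] Q2=[]
t=15-19: P2@Q1 runs 4, rem=0, completes. Q0=[] Q1=[P3,P4,P5] Q2=[]
t=19-22: P3@Q1 runs 3, rem=3, I/O yield, promote→Q0. Q0=[P3] Q1=[P4,P5] Q2=[]
t=22-24: P3@Q0 runs 2, rem=1, quantum used, demote→Q1. Q0=[] Q1=[P4,P5,P3] Q2=[]
t=24-28: P4@Q1 runs 4, rem=0, completes. Q0=[] Q1=[P5,P3] Q2=[]
t=28-31: P5@Q1 runs 3, rem=8, I/O yield, promote→Q0. Q0=[P5] Q1=[P3] Q2=[]
t=31-33: P5@Q0 runs 2, rem=6, quantum used, demote→Q1. Q0=[] Q1=[P3,P5] Q2=[]
t=33-34: P3@Q1 runs 1, rem=0, completes. Q0=[] Q1=[P5] Q2=[]
t=34-37: P5@Q1 runs 3, rem=3, I/O yield, promote→Q0. Q0=[P5] Q1=[] Q2=[]
t=37-39: P5@Q0 runs 2, rem=1, quantum used, demote→Q1. Q0=[] Q1=[P5] Q2=[]
t=39-40: P5@Q1 runs 1, rem=0, completes. Q0=[] Q1=[] Q2=[]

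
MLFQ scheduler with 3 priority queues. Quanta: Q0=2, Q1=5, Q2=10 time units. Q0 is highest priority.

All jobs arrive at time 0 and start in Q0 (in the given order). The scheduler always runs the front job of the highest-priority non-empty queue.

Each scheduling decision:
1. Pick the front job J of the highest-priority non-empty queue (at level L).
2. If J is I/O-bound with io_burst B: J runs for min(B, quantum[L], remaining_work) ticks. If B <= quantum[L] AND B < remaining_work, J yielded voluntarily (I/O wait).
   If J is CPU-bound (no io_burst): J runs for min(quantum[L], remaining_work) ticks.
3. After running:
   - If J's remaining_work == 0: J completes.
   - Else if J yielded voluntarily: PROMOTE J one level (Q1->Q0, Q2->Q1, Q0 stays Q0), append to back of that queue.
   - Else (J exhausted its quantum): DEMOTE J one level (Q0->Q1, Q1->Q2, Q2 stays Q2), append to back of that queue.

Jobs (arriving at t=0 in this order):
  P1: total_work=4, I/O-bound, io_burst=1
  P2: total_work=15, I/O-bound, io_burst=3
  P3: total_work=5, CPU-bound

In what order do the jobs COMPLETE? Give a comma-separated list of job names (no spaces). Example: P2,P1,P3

Answer: P1,P3,P2

Derivation:
t=0-1: P1@Q0 runs 1, rem=3, I/O yield, promote→Q0. Q0=[P2,P3,P1] Q1=[] Q2=[]
t=1-3: P2@Q0 runs 2, rem=13, quantum used, demote→Q1. Q0=[P3,P1] Q1=[P2] Q2=[]
t=3-5: P3@Q0 runs 2, rem=3, quantum used, demote→Q1. Q0=[P1] Q1=[P2,P3] Q2=[]
t=5-6: P1@Q0 runs 1, rem=2, I/O yield, promote→Q0. Q0=[P1] Q1=[P2,P3] Q2=[]
t=6-7: P1@Q0 runs 1, rem=1, I/O yield, promote→Q0. Q0=[P1] Q1=[P2,P3] Q2=[]
t=7-8: P1@Q0 runs 1, rem=0, completes. Q0=[] Q1=[P2,P3] Q2=[]
t=8-11: P2@Q1 runs 3, rem=10, I/O yield, promote→Q0. Q0=[P2] Q1=[P3] Q2=[]
t=11-13: P2@Q0 runs 2, rem=8, quantum used, demote→Q1. Q0=[] Q1=[P3,P2] Q2=[]
t=13-16: P3@Q1 runs 3, rem=0, completes. Q0=[] Q1=[P2] Q2=[]
t=16-19: P2@Q1 runs 3, rem=5, I/O yield, promote→Q0. Q0=[P2] Q1=[] Q2=[]
t=19-21: P2@Q0 runs 2, rem=3, quantum used, demote→Q1. Q0=[] Q1=[P2] Q2=[]
t=21-24: P2@Q1 runs 3, rem=0, completes. Q0=[] Q1=[] Q2=[]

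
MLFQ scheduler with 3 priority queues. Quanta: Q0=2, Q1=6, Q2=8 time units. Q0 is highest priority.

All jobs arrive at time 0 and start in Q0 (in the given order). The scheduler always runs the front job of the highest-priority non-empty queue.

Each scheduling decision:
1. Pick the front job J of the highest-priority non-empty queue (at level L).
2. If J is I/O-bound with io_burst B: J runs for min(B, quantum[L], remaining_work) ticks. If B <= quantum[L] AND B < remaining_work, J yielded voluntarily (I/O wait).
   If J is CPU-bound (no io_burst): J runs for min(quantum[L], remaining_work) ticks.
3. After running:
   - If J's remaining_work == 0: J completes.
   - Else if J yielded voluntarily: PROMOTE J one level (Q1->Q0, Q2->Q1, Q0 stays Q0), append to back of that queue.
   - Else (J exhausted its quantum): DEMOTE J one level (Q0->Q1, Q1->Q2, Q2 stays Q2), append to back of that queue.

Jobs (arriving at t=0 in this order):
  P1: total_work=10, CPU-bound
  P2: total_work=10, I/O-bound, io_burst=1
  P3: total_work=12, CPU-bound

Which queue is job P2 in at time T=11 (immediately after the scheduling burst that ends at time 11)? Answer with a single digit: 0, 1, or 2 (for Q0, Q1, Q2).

Answer: 0

Derivation:
t=0-2: P1@Q0 runs 2, rem=8, quantum used, demote→Q1. Q0=[P2,P3] Q1=[P1] Q2=[]
t=2-3: P2@Q0 runs 1, rem=9, I/O yield, promote→Q0. Q0=[P3,P2] Q1=[P1] Q2=[]
t=3-5: P3@Q0 runs 2, rem=10, quantum used, demote→Q1. Q0=[P2] Q1=[P1,P3] Q2=[]
t=5-6: P2@Q0 runs 1, rem=8, I/O yield, promote→Q0. Q0=[P2] Q1=[P1,P3] Q2=[]
t=6-7: P2@Q0 runs 1, rem=7, I/O yield, promote→Q0. Q0=[P2] Q1=[P1,P3] Q2=[]
t=7-8: P2@Q0 runs 1, rem=6, I/O yield, promote→Q0. Q0=[P2] Q1=[P1,P3] Q2=[]
t=8-9: P2@Q0 runs 1, rem=5, I/O yield, promote→Q0. Q0=[P2] Q1=[P1,P3] Q2=[]
t=9-10: P2@Q0 runs 1, rem=4, I/O yield, promote→Q0. Q0=[P2] Q1=[P1,P3] Q2=[]
t=10-11: P2@Q0 runs 1, rem=3, I/O yield, promote→Q0. Q0=[P2] Q1=[P1,P3] Q2=[]
t=11-12: P2@Q0 runs 1, rem=2, I/O yield, promote→Q0. Q0=[P2] Q1=[P1,P3] Q2=[]
t=12-13: P2@Q0 runs 1, rem=1, I/O yield, promote→Q0. Q0=[P2] Q1=[P1,P3] Q2=[]
t=13-14: P2@Q0 runs 1, rem=0, completes. Q0=[] Q1=[P1,P3] Q2=[]
t=14-20: P1@Q1 runs 6, rem=2, quantum used, demote→Q2. Q0=[] Q1=[P3] Q2=[P1]
t=20-26: P3@Q1 runs 6, rem=4, quantum used, demote→Q2. Q0=[] Q1=[] Q2=[P1,P3]
t=26-28: P1@Q2 runs 2, rem=0, completes. Q0=[] Q1=[] Q2=[P3]
t=28-32: P3@Q2 runs 4, rem=0, completes. Q0=[] Q1=[] Q2=[]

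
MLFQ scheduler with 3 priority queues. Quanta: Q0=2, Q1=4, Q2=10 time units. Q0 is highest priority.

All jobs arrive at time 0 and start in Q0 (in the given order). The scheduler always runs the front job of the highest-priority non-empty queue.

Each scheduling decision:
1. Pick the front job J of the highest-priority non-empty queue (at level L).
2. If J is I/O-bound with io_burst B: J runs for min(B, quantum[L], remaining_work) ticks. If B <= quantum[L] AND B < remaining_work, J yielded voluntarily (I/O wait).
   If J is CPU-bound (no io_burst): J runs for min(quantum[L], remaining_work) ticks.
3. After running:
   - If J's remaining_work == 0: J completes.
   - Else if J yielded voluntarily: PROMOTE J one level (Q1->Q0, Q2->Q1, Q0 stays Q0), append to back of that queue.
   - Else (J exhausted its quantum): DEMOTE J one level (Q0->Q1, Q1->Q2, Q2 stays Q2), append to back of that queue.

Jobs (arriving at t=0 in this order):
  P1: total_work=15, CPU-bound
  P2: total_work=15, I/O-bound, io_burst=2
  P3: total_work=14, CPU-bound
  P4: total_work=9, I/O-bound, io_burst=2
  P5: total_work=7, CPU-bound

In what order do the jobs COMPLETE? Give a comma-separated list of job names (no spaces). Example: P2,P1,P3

t=0-2: P1@Q0 runs 2, rem=13, quantum used, demote→Q1. Q0=[P2,P3,P4,P5] Q1=[P1] Q2=[]
t=2-4: P2@Q0 runs 2, rem=13, I/O yield, promote→Q0. Q0=[P3,P4,P5,P2] Q1=[P1] Q2=[]
t=4-6: P3@Q0 runs 2, rem=12, quantum used, demote→Q1. Q0=[P4,P5,P2] Q1=[P1,P3] Q2=[]
t=6-8: P4@Q0 runs 2, rem=7, I/O yield, promote→Q0. Q0=[P5,P2,P4] Q1=[P1,P3] Q2=[]
t=8-10: P5@Q0 runs 2, rem=5, quantum used, demote→Q1. Q0=[P2,P4] Q1=[P1,P3,P5] Q2=[]
t=10-12: P2@Q0 runs 2, rem=11, I/O yield, promote→Q0. Q0=[P4,P2] Q1=[P1,P3,P5] Q2=[]
t=12-14: P4@Q0 runs 2, rem=5, I/O yield, promote→Q0. Q0=[P2,P4] Q1=[P1,P3,P5] Q2=[]
t=14-16: P2@Q0 runs 2, rem=9, I/O yield, promote→Q0. Q0=[P4,P2] Q1=[P1,P3,P5] Q2=[]
t=16-18: P4@Q0 runs 2, rem=3, I/O yield, promote→Q0. Q0=[P2,P4] Q1=[P1,P3,P5] Q2=[]
t=18-20: P2@Q0 runs 2, rem=7, I/O yield, promote→Q0. Q0=[P4,P2] Q1=[P1,P3,P5] Q2=[]
t=20-22: P4@Q0 runs 2, rem=1, I/O yield, promote→Q0. Q0=[P2,P4] Q1=[P1,P3,P5] Q2=[]
t=22-24: P2@Q0 runs 2, rem=5, I/O yield, promote→Q0. Q0=[P4,P2] Q1=[P1,P3,P5] Q2=[]
t=24-25: P4@Q0 runs 1, rem=0, completes. Q0=[P2] Q1=[P1,P3,P5] Q2=[]
t=25-27: P2@Q0 runs 2, rem=3, I/O yield, promote→Q0. Q0=[P2] Q1=[P1,P3,P5] Q2=[]
t=27-29: P2@Q0 runs 2, rem=1, I/O yield, promote→Q0. Q0=[P2] Q1=[P1,P3,P5] Q2=[]
t=29-30: P2@Q0 runs 1, rem=0, completes. Q0=[] Q1=[P1,P3,P5] Q2=[]
t=30-34: P1@Q1 runs 4, rem=9, quantum used, demote→Q2. Q0=[] Q1=[P3,P5] Q2=[P1]
t=34-38: P3@Q1 runs 4, rem=8, quantum used, demote→Q2. Q0=[] Q1=[P5] Q2=[P1,P3]
t=38-42: P5@Q1 runs 4, rem=1, quantum used, demote→Q2. Q0=[] Q1=[] Q2=[P1,P3,P5]
t=42-51: P1@Q2 runs 9, rem=0, completes. Q0=[] Q1=[] Q2=[P3,P5]
t=51-59: P3@Q2 runs 8, rem=0, completes. Q0=[] Q1=[] Q2=[P5]
t=59-60: P5@Q2 runs 1, rem=0, completes. Q0=[] Q1=[] Q2=[]

Answer: P4,P2,P1,P3,P5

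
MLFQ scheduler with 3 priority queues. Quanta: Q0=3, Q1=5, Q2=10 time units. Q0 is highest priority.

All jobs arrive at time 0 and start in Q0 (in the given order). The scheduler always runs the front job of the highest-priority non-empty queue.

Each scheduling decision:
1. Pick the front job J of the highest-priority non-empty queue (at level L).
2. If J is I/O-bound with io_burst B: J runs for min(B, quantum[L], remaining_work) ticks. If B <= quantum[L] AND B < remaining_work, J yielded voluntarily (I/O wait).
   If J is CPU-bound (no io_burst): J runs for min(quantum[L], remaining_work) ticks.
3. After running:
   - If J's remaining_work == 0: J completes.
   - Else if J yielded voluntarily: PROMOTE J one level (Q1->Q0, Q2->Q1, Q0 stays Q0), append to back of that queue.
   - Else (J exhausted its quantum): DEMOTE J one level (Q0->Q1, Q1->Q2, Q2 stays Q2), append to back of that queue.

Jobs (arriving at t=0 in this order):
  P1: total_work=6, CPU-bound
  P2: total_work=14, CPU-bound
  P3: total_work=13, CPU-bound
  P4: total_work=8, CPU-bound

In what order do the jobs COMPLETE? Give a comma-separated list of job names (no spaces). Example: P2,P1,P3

t=0-3: P1@Q0 runs 3, rem=3, quantum used, demote→Q1. Q0=[P2,P3,P4] Q1=[P1] Q2=[]
t=3-6: P2@Q0 runs 3, rem=11, quantum used, demote→Q1. Q0=[P3,P4] Q1=[P1,P2] Q2=[]
t=6-9: P3@Q0 runs 3, rem=10, quantum used, demote→Q1. Q0=[P4] Q1=[P1,P2,P3] Q2=[]
t=9-12: P4@Q0 runs 3, rem=5, quantum used, demote→Q1. Q0=[] Q1=[P1,P2,P3,P4] Q2=[]
t=12-15: P1@Q1 runs 3, rem=0, completes. Q0=[] Q1=[P2,P3,P4] Q2=[]
t=15-20: P2@Q1 runs 5, rem=6, quantum used, demote→Q2. Q0=[] Q1=[P3,P4] Q2=[P2]
t=20-25: P3@Q1 runs 5, rem=5, quantum used, demote→Q2. Q0=[] Q1=[P4] Q2=[P2,P3]
t=25-30: P4@Q1 runs 5, rem=0, completes. Q0=[] Q1=[] Q2=[P2,P3]
t=30-36: P2@Q2 runs 6, rem=0, completes. Q0=[] Q1=[] Q2=[P3]
t=36-41: P3@Q2 runs 5, rem=0, completes. Q0=[] Q1=[] Q2=[]

Answer: P1,P4,P2,P3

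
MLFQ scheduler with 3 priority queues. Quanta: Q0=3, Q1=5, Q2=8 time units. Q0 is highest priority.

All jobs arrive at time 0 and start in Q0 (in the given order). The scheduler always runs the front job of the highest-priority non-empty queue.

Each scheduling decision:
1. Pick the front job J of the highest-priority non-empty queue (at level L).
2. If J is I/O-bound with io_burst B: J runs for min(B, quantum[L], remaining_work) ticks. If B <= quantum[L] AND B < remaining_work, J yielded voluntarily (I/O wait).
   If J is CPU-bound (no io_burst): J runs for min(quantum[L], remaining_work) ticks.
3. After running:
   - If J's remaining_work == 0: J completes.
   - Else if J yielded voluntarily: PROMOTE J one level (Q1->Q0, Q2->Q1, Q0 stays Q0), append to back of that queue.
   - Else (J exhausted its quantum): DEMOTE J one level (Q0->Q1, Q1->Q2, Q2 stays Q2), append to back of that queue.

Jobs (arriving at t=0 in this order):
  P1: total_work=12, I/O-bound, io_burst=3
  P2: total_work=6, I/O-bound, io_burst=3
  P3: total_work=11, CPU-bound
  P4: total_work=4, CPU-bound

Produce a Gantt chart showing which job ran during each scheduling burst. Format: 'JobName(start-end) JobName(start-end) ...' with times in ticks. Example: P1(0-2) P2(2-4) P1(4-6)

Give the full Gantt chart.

Answer: P1(0-3) P2(3-6) P3(6-9) P4(9-12) P1(12-15) P2(15-18) P1(18-21) P1(21-24) P3(24-29) P4(29-30) P3(30-33)

Derivation:
t=0-3: P1@Q0 runs 3, rem=9, I/O yield, promote→Q0. Q0=[P2,P3,P4,P1] Q1=[] Q2=[]
t=3-6: P2@Q0 runs 3, rem=3, I/O yield, promote→Q0. Q0=[P3,P4,P1,P2] Q1=[] Q2=[]
t=6-9: P3@Q0 runs 3, rem=8, quantum used, demote→Q1. Q0=[P4,P1,P2] Q1=[P3] Q2=[]
t=9-12: P4@Q0 runs 3, rem=1, quantum used, demote→Q1. Q0=[P1,P2] Q1=[P3,P4] Q2=[]
t=12-15: P1@Q0 runs 3, rem=6, I/O yield, promote→Q0. Q0=[P2,P1] Q1=[P3,P4] Q2=[]
t=15-18: P2@Q0 runs 3, rem=0, completes. Q0=[P1] Q1=[P3,P4] Q2=[]
t=18-21: P1@Q0 runs 3, rem=3, I/O yield, promote→Q0. Q0=[P1] Q1=[P3,P4] Q2=[]
t=21-24: P1@Q0 runs 3, rem=0, completes. Q0=[] Q1=[P3,P4] Q2=[]
t=24-29: P3@Q1 runs 5, rem=3, quantum used, demote→Q2. Q0=[] Q1=[P4] Q2=[P3]
t=29-30: P4@Q1 runs 1, rem=0, completes. Q0=[] Q1=[] Q2=[P3]
t=30-33: P3@Q2 runs 3, rem=0, completes. Q0=[] Q1=[] Q2=[]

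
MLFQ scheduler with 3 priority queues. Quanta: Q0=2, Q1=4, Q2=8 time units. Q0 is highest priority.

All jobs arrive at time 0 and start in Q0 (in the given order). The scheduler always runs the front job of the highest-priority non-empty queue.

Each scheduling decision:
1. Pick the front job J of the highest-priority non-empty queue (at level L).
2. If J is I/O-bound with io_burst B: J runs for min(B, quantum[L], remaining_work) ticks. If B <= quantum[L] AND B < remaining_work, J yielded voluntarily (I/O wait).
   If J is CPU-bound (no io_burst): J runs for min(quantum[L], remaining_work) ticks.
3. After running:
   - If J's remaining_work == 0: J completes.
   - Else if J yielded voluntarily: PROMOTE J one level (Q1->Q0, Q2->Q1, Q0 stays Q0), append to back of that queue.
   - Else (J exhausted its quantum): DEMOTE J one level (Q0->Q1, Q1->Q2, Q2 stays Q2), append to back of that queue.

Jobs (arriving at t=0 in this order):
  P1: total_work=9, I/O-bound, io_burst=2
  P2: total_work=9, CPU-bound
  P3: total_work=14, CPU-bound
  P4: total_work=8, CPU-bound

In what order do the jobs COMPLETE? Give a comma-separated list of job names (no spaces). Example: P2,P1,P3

t=0-2: P1@Q0 runs 2, rem=7, I/O yield, promote→Q0. Q0=[P2,P3,P4,P1] Q1=[] Q2=[]
t=2-4: P2@Q0 runs 2, rem=7, quantum used, demote→Q1. Q0=[P3,P4,P1] Q1=[P2] Q2=[]
t=4-6: P3@Q0 runs 2, rem=12, quantum used, demote→Q1. Q0=[P4,P1] Q1=[P2,P3] Q2=[]
t=6-8: P4@Q0 runs 2, rem=6, quantum used, demote→Q1. Q0=[P1] Q1=[P2,P3,P4] Q2=[]
t=8-10: P1@Q0 runs 2, rem=5, I/O yield, promote→Q0. Q0=[P1] Q1=[P2,P3,P4] Q2=[]
t=10-12: P1@Q0 runs 2, rem=3, I/O yield, promote→Q0. Q0=[P1] Q1=[P2,P3,P4] Q2=[]
t=12-14: P1@Q0 runs 2, rem=1, I/O yield, promote→Q0. Q0=[P1] Q1=[P2,P3,P4] Q2=[]
t=14-15: P1@Q0 runs 1, rem=0, completes. Q0=[] Q1=[P2,P3,P4] Q2=[]
t=15-19: P2@Q1 runs 4, rem=3, quantum used, demote→Q2. Q0=[] Q1=[P3,P4] Q2=[P2]
t=19-23: P3@Q1 runs 4, rem=8, quantum used, demote→Q2. Q0=[] Q1=[P4] Q2=[P2,P3]
t=23-27: P4@Q1 runs 4, rem=2, quantum used, demote→Q2. Q0=[] Q1=[] Q2=[P2,P3,P4]
t=27-30: P2@Q2 runs 3, rem=0, completes. Q0=[] Q1=[] Q2=[P3,P4]
t=30-38: P3@Q2 runs 8, rem=0, completes. Q0=[] Q1=[] Q2=[P4]
t=38-40: P4@Q2 runs 2, rem=0, completes. Q0=[] Q1=[] Q2=[]

Answer: P1,P2,P3,P4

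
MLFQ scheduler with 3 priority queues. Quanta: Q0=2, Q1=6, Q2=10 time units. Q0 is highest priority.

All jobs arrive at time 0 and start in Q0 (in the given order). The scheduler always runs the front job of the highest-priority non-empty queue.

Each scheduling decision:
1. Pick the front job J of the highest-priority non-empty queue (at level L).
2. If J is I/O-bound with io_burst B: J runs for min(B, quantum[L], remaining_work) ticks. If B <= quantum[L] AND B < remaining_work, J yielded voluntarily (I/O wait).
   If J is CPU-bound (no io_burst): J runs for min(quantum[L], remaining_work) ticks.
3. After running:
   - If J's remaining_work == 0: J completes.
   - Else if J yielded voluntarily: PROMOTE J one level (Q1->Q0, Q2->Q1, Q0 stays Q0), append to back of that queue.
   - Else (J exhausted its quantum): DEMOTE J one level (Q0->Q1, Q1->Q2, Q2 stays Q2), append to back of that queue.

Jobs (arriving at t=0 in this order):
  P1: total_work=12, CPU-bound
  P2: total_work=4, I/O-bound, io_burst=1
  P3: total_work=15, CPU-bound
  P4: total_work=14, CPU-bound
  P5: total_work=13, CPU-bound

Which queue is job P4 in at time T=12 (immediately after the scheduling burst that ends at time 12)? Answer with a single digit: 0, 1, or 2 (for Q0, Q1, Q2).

Answer: 1

Derivation:
t=0-2: P1@Q0 runs 2, rem=10, quantum used, demote→Q1. Q0=[P2,P3,P4,P5] Q1=[P1] Q2=[]
t=2-3: P2@Q0 runs 1, rem=3, I/O yield, promote→Q0. Q0=[P3,P4,P5,P2] Q1=[P1] Q2=[]
t=3-5: P3@Q0 runs 2, rem=13, quantum used, demote→Q1. Q0=[P4,P5,P2] Q1=[P1,P3] Q2=[]
t=5-7: P4@Q0 runs 2, rem=12, quantum used, demote→Q1. Q0=[P5,P2] Q1=[P1,P3,P4] Q2=[]
t=7-9: P5@Q0 runs 2, rem=11, quantum used, demote→Q1. Q0=[P2] Q1=[P1,P3,P4,P5] Q2=[]
t=9-10: P2@Q0 runs 1, rem=2, I/O yield, promote→Q0. Q0=[P2] Q1=[P1,P3,P4,P5] Q2=[]
t=10-11: P2@Q0 runs 1, rem=1, I/O yield, promote→Q0. Q0=[P2] Q1=[P1,P3,P4,P5] Q2=[]
t=11-12: P2@Q0 runs 1, rem=0, completes. Q0=[] Q1=[P1,P3,P4,P5] Q2=[]
t=12-18: P1@Q1 runs 6, rem=4, quantum used, demote→Q2. Q0=[] Q1=[P3,P4,P5] Q2=[P1]
t=18-24: P3@Q1 runs 6, rem=7, quantum used, demote→Q2. Q0=[] Q1=[P4,P5] Q2=[P1,P3]
t=24-30: P4@Q1 runs 6, rem=6, quantum used, demote→Q2. Q0=[] Q1=[P5] Q2=[P1,P3,P4]
t=30-36: P5@Q1 runs 6, rem=5, quantum used, demote→Q2. Q0=[] Q1=[] Q2=[P1,P3,P4,P5]
t=36-40: P1@Q2 runs 4, rem=0, completes. Q0=[] Q1=[] Q2=[P3,P4,P5]
t=40-47: P3@Q2 runs 7, rem=0, completes. Q0=[] Q1=[] Q2=[P4,P5]
t=47-53: P4@Q2 runs 6, rem=0, completes. Q0=[] Q1=[] Q2=[P5]
t=53-58: P5@Q2 runs 5, rem=0, completes. Q0=[] Q1=[] Q2=[]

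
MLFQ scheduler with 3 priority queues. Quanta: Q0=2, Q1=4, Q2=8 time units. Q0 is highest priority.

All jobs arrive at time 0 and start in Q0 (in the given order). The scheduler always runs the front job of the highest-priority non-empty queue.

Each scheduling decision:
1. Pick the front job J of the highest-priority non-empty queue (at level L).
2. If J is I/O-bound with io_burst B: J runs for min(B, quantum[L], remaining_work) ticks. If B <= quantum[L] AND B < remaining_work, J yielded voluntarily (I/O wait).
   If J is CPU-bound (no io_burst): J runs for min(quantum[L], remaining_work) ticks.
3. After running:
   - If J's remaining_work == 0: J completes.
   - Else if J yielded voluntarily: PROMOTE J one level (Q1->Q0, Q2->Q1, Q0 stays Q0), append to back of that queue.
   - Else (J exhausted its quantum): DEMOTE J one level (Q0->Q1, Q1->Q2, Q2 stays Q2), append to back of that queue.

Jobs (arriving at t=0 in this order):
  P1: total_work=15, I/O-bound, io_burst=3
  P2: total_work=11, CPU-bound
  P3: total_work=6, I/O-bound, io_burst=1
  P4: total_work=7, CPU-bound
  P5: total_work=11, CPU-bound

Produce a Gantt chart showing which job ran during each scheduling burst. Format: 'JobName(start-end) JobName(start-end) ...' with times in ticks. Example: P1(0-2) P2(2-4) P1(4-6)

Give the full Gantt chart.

Answer: P1(0-2) P2(2-4) P3(4-5) P4(5-7) P5(7-9) P3(9-10) P3(10-11) P3(11-12) P3(12-13) P3(13-14) P1(14-17) P1(17-19) P2(19-23) P4(23-27) P5(27-31) P1(31-34) P1(34-36) P1(36-39) P2(39-44) P4(44-45) P5(45-50)

Derivation:
t=0-2: P1@Q0 runs 2, rem=13, quantum used, demote→Q1. Q0=[P2,P3,P4,P5] Q1=[P1] Q2=[]
t=2-4: P2@Q0 runs 2, rem=9, quantum used, demote→Q1. Q0=[P3,P4,P5] Q1=[P1,P2] Q2=[]
t=4-5: P3@Q0 runs 1, rem=5, I/O yield, promote→Q0. Q0=[P4,P5,P3] Q1=[P1,P2] Q2=[]
t=5-7: P4@Q0 runs 2, rem=5, quantum used, demote→Q1. Q0=[P5,P3] Q1=[P1,P2,P4] Q2=[]
t=7-9: P5@Q0 runs 2, rem=9, quantum used, demote→Q1. Q0=[P3] Q1=[P1,P2,P4,P5] Q2=[]
t=9-10: P3@Q0 runs 1, rem=4, I/O yield, promote→Q0. Q0=[P3] Q1=[P1,P2,P4,P5] Q2=[]
t=10-11: P3@Q0 runs 1, rem=3, I/O yield, promote→Q0. Q0=[P3] Q1=[P1,P2,P4,P5] Q2=[]
t=11-12: P3@Q0 runs 1, rem=2, I/O yield, promote→Q0. Q0=[P3] Q1=[P1,P2,P4,P5] Q2=[]
t=12-13: P3@Q0 runs 1, rem=1, I/O yield, promote→Q0. Q0=[P3] Q1=[P1,P2,P4,P5] Q2=[]
t=13-14: P3@Q0 runs 1, rem=0, completes. Q0=[] Q1=[P1,P2,P4,P5] Q2=[]
t=14-17: P1@Q1 runs 3, rem=10, I/O yield, promote→Q0. Q0=[P1] Q1=[P2,P4,P5] Q2=[]
t=17-19: P1@Q0 runs 2, rem=8, quantum used, demote→Q1. Q0=[] Q1=[P2,P4,P5,P1] Q2=[]
t=19-23: P2@Q1 runs 4, rem=5, quantum used, demote→Q2. Q0=[] Q1=[P4,P5,P1] Q2=[P2]
t=23-27: P4@Q1 runs 4, rem=1, quantum used, demote→Q2. Q0=[] Q1=[P5,P1] Q2=[P2,P4]
t=27-31: P5@Q1 runs 4, rem=5, quantum used, demote→Q2. Q0=[] Q1=[P1] Q2=[P2,P4,P5]
t=31-34: P1@Q1 runs 3, rem=5, I/O yield, promote→Q0. Q0=[P1] Q1=[] Q2=[P2,P4,P5]
t=34-36: P1@Q0 runs 2, rem=3, quantum used, demote→Q1. Q0=[] Q1=[P1] Q2=[P2,P4,P5]
t=36-39: P1@Q1 runs 3, rem=0, completes. Q0=[] Q1=[] Q2=[P2,P4,P5]
t=39-44: P2@Q2 runs 5, rem=0, completes. Q0=[] Q1=[] Q2=[P4,P5]
t=44-45: P4@Q2 runs 1, rem=0, completes. Q0=[] Q1=[] Q2=[P5]
t=45-50: P5@Q2 runs 5, rem=0, completes. Q0=[] Q1=[] Q2=[]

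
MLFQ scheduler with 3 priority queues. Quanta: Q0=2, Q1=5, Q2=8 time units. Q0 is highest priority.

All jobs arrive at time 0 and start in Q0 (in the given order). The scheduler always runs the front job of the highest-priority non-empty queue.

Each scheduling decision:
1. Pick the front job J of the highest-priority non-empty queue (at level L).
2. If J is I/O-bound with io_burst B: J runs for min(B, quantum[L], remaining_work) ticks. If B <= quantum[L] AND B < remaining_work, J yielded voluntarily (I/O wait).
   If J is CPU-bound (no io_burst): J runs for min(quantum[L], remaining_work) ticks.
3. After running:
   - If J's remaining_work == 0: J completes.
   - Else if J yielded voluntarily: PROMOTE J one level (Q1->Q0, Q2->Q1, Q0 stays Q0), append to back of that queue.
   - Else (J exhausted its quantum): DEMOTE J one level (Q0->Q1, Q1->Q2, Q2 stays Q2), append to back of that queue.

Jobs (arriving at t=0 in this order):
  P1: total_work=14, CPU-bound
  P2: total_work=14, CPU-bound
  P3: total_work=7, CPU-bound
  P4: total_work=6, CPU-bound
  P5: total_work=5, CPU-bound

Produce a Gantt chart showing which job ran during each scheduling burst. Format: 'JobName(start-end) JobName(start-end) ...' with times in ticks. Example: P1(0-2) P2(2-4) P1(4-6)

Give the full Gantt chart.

Answer: P1(0-2) P2(2-4) P3(4-6) P4(6-8) P5(8-10) P1(10-15) P2(15-20) P3(20-25) P4(25-29) P5(29-32) P1(32-39) P2(39-46)

Derivation:
t=0-2: P1@Q0 runs 2, rem=12, quantum used, demote→Q1. Q0=[P2,P3,P4,P5] Q1=[P1] Q2=[]
t=2-4: P2@Q0 runs 2, rem=12, quantum used, demote→Q1. Q0=[P3,P4,P5] Q1=[P1,P2] Q2=[]
t=4-6: P3@Q0 runs 2, rem=5, quantum used, demote→Q1. Q0=[P4,P5] Q1=[P1,P2,P3] Q2=[]
t=6-8: P4@Q0 runs 2, rem=4, quantum used, demote→Q1. Q0=[P5] Q1=[P1,P2,P3,P4] Q2=[]
t=8-10: P5@Q0 runs 2, rem=3, quantum used, demote→Q1. Q0=[] Q1=[P1,P2,P3,P4,P5] Q2=[]
t=10-15: P1@Q1 runs 5, rem=7, quantum used, demote→Q2. Q0=[] Q1=[P2,P3,P4,P5] Q2=[P1]
t=15-20: P2@Q1 runs 5, rem=7, quantum used, demote→Q2. Q0=[] Q1=[P3,P4,P5] Q2=[P1,P2]
t=20-25: P3@Q1 runs 5, rem=0, completes. Q0=[] Q1=[P4,P5] Q2=[P1,P2]
t=25-29: P4@Q1 runs 4, rem=0, completes. Q0=[] Q1=[P5] Q2=[P1,P2]
t=29-32: P5@Q1 runs 3, rem=0, completes. Q0=[] Q1=[] Q2=[P1,P2]
t=32-39: P1@Q2 runs 7, rem=0, completes. Q0=[] Q1=[] Q2=[P2]
t=39-46: P2@Q2 runs 7, rem=0, completes. Q0=[] Q1=[] Q2=[]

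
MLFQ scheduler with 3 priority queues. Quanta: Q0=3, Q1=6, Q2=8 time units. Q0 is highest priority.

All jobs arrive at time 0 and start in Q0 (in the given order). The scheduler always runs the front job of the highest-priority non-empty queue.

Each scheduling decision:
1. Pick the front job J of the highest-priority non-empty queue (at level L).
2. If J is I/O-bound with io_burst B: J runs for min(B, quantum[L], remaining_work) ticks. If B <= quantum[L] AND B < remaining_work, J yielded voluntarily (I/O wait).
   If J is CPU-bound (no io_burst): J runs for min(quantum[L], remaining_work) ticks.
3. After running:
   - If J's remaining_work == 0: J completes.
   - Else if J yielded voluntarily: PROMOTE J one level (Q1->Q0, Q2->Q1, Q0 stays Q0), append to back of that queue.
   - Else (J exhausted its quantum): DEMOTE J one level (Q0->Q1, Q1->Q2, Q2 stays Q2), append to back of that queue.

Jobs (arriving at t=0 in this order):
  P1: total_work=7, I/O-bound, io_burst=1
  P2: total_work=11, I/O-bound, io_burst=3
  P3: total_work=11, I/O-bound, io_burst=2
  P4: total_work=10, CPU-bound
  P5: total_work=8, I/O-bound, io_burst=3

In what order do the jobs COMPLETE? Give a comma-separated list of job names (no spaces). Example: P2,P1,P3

Answer: P5,P2,P3,P1,P4

Derivation:
t=0-1: P1@Q0 runs 1, rem=6, I/O yield, promote→Q0. Q0=[P2,P3,P4,P5,P1] Q1=[] Q2=[]
t=1-4: P2@Q0 runs 3, rem=8, I/O yield, promote→Q0. Q0=[P3,P4,P5,P1,P2] Q1=[] Q2=[]
t=4-6: P3@Q0 runs 2, rem=9, I/O yield, promote→Q0. Q0=[P4,P5,P1,P2,P3] Q1=[] Q2=[]
t=6-9: P4@Q0 runs 3, rem=7, quantum used, demote→Q1. Q0=[P5,P1,P2,P3] Q1=[P4] Q2=[]
t=9-12: P5@Q0 runs 3, rem=5, I/O yield, promote→Q0. Q0=[P1,P2,P3,P5] Q1=[P4] Q2=[]
t=12-13: P1@Q0 runs 1, rem=5, I/O yield, promote→Q0. Q0=[P2,P3,P5,P1] Q1=[P4] Q2=[]
t=13-16: P2@Q0 runs 3, rem=5, I/O yield, promote→Q0. Q0=[P3,P5,P1,P2] Q1=[P4] Q2=[]
t=16-18: P3@Q0 runs 2, rem=7, I/O yield, promote→Q0. Q0=[P5,P1,P2,P3] Q1=[P4] Q2=[]
t=18-21: P5@Q0 runs 3, rem=2, I/O yield, promote→Q0. Q0=[P1,P2,P3,P5] Q1=[P4] Q2=[]
t=21-22: P1@Q0 runs 1, rem=4, I/O yield, promote→Q0. Q0=[P2,P3,P5,P1] Q1=[P4] Q2=[]
t=22-25: P2@Q0 runs 3, rem=2, I/O yield, promote→Q0. Q0=[P3,P5,P1,P2] Q1=[P4] Q2=[]
t=25-27: P3@Q0 runs 2, rem=5, I/O yield, promote→Q0. Q0=[P5,P1,P2,P3] Q1=[P4] Q2=[]
t=27-29: P5@Q0 runs 2, rem=0, completes. Q0=[P1,P2,P3] Q1=[P4] Q2=[]
t=29-30: P1@Q0 runs 1, rem=3, I/O yield, promote→Q0. Q0=[P2,P3,P1] Q1=[P4] Q2=[]
t=30-32: P2@Q0 runs 2, rem=0, completes. Q0=[P3,P1] Q1=[P4] Q2=[]
t=32-34: P3@Q0 runs 2, rem=3, I/O yield, promote→Q0. Q0=[P1,P3] Q1=[P4] Q2=[]
t=34-35: P1@Q0 runs 1, rem=2, I/O yield, promote→Q0. Q0=[P3,P1] Q1=[P4] Q2=[]
t=35-37: P3@Q0 runs 2, rem=1, I/O yield, promote→Q0. Q0=[P1,P3] Q1=[P4] Q2=[]
t=37-38: P1@Q0 runs 1, rem=1, I/O yield, promote→Q0. Q0=[P3,P1] Q1=[P4] Q2=[]
t=38-39: P3@Q0 runs 1, rem=0, completes. Q0=[P1] Q1=[P4] Q2=[]
t=39-40: P1@Q0 runs 1, rem=0, completes. Q0=[] Q1=[P4] Q2=[]
t=40-46: P4@Q1 runs 6, rem=1, quantum used, demote→Q2. Q0=[] Q1=[] Q2=[P4]
t=46-47: P4@Q2 runs 1, rem=0, completes. Q0=[] Q1=[] Q2=[]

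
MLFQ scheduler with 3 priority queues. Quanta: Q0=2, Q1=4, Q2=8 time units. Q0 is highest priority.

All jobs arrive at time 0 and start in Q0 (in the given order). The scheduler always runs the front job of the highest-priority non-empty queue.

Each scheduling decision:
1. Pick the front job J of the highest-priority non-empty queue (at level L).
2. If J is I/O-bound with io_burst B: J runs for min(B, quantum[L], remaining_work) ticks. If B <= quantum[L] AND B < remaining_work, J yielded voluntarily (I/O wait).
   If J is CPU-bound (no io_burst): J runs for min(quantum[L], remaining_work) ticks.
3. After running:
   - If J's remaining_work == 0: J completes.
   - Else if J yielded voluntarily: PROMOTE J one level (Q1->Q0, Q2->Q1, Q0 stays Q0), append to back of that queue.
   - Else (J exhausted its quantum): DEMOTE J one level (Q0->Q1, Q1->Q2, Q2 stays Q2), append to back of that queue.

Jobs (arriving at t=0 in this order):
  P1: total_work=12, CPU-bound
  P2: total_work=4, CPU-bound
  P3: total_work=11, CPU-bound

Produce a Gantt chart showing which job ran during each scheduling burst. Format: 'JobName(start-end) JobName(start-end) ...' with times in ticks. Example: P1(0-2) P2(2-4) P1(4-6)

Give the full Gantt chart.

Answer: P1(0-2) P2(2-4) P3(4-6) P1(6-10) P2(10-12) P3(12-16) P1(16-22) P3(22-27)

Derivation:
t=0-2: P1@Q0 runs 2, rem=10, quantum used, demote→Q1. Q0=[P2,P3] Q1=[P1] Q2=[]
t=2-4: P2@Q0 runs 2, rem=2, quantum used, demote→Q1. Q0=[P3] Q1=[P1,P2] Q2=[]
t=4-6: P3@Q0 runs 2, rem=9, quantum used, demote→Q1. Q0=[] Q1=[P1,P2,P3] Q2=[]
t=6-10: P1@Q1 runs 4, rem=6, quantum used, demote→Q2. Q0=[] Q1=[P2,P3] Q2=[P1]
t=10-12: P2@Q1 runs 2, rem=0, completes. Q0=[] Q1=[P3] Q2=[P1]
t=12-16: P3@Q1 runs 4, rem=5, quantum used, demote→Q2. Q0=[] Q1=[] Q2=[P1,P3]
t=16-22: P1@Q2 runs 6, rem=0, completes. Q0=[] Q1=[] Q2=[P3]
t=22-27: P3@Q2 runs 5, rem=0, completes. Q0=[] Q1=[] Q2=[]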